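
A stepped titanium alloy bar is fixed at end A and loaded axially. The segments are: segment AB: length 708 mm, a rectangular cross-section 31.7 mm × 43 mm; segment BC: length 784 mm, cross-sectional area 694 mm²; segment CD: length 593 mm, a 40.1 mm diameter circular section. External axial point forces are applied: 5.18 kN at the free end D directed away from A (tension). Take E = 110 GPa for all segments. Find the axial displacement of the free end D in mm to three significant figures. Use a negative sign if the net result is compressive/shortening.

0.0998 mm

Internal axial forces (sectioning from the free end, tension +): N_CD = 5.18 kN, N_BC = 5.18 kN, N_AB = 5.18 kN.
A_AB = 1363 mm².
A_CD = 1263 mm².
δ_AB = 5180·708/(1363·110000) = 0.02446 mm
δ_BC = 5180·784/(694·110000) = 0.0532 mm
δ_CD = 5180·593/(1263·110000) = 0.02211 mm
δ = Σδ_i = 0.09977 mm.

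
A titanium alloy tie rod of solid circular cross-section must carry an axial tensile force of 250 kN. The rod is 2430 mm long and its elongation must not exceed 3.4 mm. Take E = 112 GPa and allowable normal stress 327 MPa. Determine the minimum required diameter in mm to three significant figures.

Required area A ≥ P/σ_allow = 250000/327 = 764.5 mm².
For a solid circular section, d ≥ √(4A/π) = 31.2 mm.
Elongation limit: A ≥ PL/(Eδ_allow) = 250000·2430/(112000·3.4) = 1595 mm² ⇒ d ≥ 45.07 mm.
The elongation limit governs.

45.1 mm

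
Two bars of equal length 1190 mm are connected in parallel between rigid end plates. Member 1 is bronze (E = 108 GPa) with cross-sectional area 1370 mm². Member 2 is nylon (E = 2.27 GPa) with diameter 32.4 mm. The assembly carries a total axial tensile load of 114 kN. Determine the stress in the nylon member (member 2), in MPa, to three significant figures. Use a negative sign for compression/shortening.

1.73 MPa

A_2 = 824.5 mm².
Equal strain + equilibrium ⇒ each member carries load in proportion to AE: A₁E₁ = 148000000 N, A₂E₂ = 1872000 N, ΣAE = 149800000 N.
σ₂ = P·E₂/ΣAE = 114000·2270/149800000 = 1.727 MPa.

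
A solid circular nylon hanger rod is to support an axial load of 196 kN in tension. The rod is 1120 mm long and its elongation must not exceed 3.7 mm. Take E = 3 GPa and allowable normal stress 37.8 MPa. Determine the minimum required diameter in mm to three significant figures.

Required area A ≥ P/σ_allow = 196000/37.8 = 5185 mm².
For a solid circular section, d ≥ √(4A/π) = 81.25 mm.
Elongation limit: A ≥ PL/(Eδ_allow) = 196000·1120/(3000·3.7) = 19780 mm² ⇒ d ≥ 158.7 mm.
The elongation limit governs.

159 mm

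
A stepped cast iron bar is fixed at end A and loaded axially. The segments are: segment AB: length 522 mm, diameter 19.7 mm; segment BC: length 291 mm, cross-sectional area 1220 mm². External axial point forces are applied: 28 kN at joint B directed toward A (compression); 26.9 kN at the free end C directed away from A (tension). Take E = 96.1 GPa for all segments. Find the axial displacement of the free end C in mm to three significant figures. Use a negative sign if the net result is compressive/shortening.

0.0472 mm

Internal axial forces (sectioning from the free end, tension +): N_BC = 26.9 kN, N_AB = -1.1 kN.
A_AB = 304.8 mm².
δ_AB = -1100·522/(304.8·96100) = -0.0196 mm
δ_BC = 26900·291/(1220·96100) = 0.06677 mm
δ = Σδ_i = 0.04716 mm.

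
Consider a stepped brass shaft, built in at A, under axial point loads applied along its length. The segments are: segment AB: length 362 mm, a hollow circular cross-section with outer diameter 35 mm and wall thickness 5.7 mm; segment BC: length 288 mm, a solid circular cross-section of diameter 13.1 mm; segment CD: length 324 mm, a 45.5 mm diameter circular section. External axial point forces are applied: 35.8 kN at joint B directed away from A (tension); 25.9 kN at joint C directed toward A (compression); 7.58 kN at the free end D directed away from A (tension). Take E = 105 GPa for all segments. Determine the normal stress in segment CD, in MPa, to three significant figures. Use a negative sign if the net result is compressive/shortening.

Internal axial forces (sectioning from the free end, tension +): N_CD = 7.58 kN, N_BC = -18.32 kN, N_AB = 17.48 kN.
A_CD = 1626 mm².
σ_CD = N_CD/A_CD = 7580/1626 = 4.662 MPa.

4.66 MPa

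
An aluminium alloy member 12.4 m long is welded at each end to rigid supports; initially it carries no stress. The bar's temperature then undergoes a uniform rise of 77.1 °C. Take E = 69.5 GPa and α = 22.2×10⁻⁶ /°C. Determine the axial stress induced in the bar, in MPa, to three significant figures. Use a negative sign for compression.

-119 MPa

Free thermal expansion αLΔT = 22.2e-6 · 12400 · 77.1 = 21.22 mm.
The walls impose strain ε = −(21.22)/12400 = -1.7116e-03; σ = Eε = 69500 · -1.7116e-03 = -119 MPa.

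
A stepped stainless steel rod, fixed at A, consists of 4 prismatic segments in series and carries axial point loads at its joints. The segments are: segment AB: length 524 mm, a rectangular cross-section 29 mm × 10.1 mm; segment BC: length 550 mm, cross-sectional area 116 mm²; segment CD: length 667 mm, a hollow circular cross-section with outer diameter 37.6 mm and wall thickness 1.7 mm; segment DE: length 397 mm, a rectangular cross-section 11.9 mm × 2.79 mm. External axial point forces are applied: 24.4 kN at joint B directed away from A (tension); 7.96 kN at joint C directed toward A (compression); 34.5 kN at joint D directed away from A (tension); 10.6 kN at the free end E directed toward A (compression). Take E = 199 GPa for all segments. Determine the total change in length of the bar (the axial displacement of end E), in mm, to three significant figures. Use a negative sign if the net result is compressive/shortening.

Internal axial forces (sectioning from the free end, tension +): N_DE = -10.6 kN, N_CD = 23.9 kN, N_BC = 15.94 kN, N_AB = 40.34 kN.
A_AB = 292.9 mm².
A_CD = 191.7 mm².
A_DE = 33.2 mm².
δ_AB = 40340·524/(292.9·199000) = 0.3627 mm
δ_BC = 15940·550/(116·199000) = 0.3798 mm
δ_CD = 23900·667/(191.7·199000) = 0.4178 mm
δ_DE = -10600·397/(33.2·199000) = -0.6369 mm
δ = Σδ_i = 0.5233 mm.

0.523 mm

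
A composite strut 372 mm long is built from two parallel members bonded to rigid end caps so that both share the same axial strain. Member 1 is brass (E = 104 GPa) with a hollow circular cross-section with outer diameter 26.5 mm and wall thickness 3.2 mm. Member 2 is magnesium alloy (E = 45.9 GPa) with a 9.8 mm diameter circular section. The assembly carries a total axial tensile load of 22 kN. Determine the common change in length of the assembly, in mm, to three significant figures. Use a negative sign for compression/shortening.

0.294 mm

A_1 = 234.2 mm².
A_2 = 75.43 mm².
Equal strain + equilibrium ⇒ each member carries load in proportion to AE: A₁E₁ = 24360000 N, A₂E₂ = 3462000 N, ΣAE = 27820000 N.
δ = PL/ΣAE = 22000·372/27820000 = 0.2941 mm.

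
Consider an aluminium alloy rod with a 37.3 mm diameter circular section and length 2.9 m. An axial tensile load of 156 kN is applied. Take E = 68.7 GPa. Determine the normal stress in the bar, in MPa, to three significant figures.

A = 1093 mm².
σ = N/A = 156000/1093 = 142.8 MPa.

143 MPa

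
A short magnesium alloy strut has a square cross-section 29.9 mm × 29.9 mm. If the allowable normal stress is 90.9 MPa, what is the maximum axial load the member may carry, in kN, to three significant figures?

A = 894 mm².
P_max = σ_allow · A = 90.9 · 894 = 81270 N = 81.27 kN.

81.3 kN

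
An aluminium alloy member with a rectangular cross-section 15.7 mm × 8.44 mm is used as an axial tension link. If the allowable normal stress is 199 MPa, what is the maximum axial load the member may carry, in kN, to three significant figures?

A = 132.5 mm².
P_max = σ_allow · A = 199 · 132.5 = 26370 N = 26.37 kN.

26.4 kN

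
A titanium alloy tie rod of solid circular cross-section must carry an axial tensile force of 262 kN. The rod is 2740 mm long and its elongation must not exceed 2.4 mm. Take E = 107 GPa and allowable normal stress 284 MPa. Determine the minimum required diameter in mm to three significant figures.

59.7 mm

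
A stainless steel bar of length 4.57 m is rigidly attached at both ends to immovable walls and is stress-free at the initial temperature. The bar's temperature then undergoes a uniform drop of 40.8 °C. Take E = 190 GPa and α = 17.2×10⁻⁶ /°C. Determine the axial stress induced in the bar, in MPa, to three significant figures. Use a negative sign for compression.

Free thermal expansion αLΔT = 17.2e-6 · 4570 · -40.8 = -3.207 mm.
The walls impose strain ε = −(-3.207)/4570 = 7.0176e-04; σ = Eε = 190000 · 7.0176e-04 = 133.3 MPa.

133 MPa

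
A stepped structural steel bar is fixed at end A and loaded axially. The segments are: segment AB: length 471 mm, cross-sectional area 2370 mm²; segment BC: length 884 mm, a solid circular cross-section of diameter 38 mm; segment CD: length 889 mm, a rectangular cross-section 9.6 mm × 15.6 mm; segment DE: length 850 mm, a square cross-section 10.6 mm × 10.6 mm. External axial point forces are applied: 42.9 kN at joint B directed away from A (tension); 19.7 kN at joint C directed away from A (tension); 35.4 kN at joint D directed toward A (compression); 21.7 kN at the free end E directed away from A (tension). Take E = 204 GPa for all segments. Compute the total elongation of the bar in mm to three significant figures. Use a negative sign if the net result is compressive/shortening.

0.477 mm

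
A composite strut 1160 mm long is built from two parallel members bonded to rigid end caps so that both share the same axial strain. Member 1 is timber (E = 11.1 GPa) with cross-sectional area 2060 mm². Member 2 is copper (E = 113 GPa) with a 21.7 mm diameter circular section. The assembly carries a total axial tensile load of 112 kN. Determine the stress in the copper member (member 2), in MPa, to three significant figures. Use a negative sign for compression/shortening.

A_2 = 369.8 mm².
Equal strain + equilibrium ⇒ each member carries load in proportion to AE: A₁E₁ = 22870000 N, A₂E₂ = 41790000 N, ΣAE = 64660000 N.
σ₂ = P·E₂/ΣAE = 112000·113000/64660000 = 195.7 MPa.

196 MPa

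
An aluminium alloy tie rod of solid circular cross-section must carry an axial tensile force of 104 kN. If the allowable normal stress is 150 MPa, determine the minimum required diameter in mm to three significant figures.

Required area A ≥ P/σ_allow = 104000/150 = 693.3 mm².
For a solid circular section, d ≥ √(4A/π) = 29.71 mm.

29.7 mm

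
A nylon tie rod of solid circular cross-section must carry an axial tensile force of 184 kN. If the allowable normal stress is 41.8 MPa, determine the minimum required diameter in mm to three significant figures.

Required area A ≥ P/σ_allow = 184000/41.8 = 4402 mm².
For a solid circular section, d ≥ √(4A/π) = 74.86 mm.

74.9 mm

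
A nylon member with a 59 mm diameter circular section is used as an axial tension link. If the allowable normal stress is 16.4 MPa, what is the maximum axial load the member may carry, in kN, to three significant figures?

A = 2734 mm².
P_max = σ_allow · A = 16.4 · 2734 = 44840 N = 44.84 kN.

44.8 kN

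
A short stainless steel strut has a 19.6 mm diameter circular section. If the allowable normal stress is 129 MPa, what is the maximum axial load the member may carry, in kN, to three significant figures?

A = 301.7 mm².
P_max = σ_allow · A = 129 · 301.7 = 38920 N = 38.92 kN.

38.9 kN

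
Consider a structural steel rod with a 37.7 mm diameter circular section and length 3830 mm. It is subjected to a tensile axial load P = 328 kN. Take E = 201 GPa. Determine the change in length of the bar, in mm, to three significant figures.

A = 1116 mm².
δ_mech = NL/(AE) = 328000·3830/(1116·201000) = 5.599 mm.

5.60 mm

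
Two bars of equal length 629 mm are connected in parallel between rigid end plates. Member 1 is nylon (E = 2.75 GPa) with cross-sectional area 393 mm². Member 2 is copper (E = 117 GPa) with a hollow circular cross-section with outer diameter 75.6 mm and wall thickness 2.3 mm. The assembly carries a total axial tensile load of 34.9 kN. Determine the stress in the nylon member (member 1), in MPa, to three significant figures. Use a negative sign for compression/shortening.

A_2 = 529.6 mm².
Equal strain + equilibrium ⇒ each member carries load in proportion to AE: A₁E₁ = 1081000 N, A₂E₂ = 61970000 N, ΣAE = 63050000 N.
σ₁ = P·E₁/ΣAE = 34900·2750/63050000 = 1.522 MPa.

1.52 MPa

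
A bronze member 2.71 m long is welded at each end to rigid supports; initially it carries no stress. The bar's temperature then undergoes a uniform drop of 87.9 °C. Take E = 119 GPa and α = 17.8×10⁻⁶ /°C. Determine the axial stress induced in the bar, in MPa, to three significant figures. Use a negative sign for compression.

186 MPa

Free thermal expansion αLΔT = 17.8e-6 · 2710 · -87.9 = -4.24 mm.
The walls impose strain ε = −(-4.24)/2710 = 1.5646e-03; σ = Eε = 119000 · 1.5646e-03 = 186.2 MPa.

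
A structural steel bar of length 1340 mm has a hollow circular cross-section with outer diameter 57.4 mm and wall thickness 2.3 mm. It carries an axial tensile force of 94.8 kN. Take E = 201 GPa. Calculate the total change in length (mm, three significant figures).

A = 398.1 mm².
δ_mech = NL/(AE) = 94800·1340/(398.1·201000) = 1.587 mm.

1.59 mm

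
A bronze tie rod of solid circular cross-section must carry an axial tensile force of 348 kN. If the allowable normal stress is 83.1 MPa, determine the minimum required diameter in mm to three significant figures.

Required area A ≥ P/σ_allow = 348000/83.1 = 4188 mm².
For a solid circular section, d ≥ √(4A/π) = 73.02 mm.

73.0 mm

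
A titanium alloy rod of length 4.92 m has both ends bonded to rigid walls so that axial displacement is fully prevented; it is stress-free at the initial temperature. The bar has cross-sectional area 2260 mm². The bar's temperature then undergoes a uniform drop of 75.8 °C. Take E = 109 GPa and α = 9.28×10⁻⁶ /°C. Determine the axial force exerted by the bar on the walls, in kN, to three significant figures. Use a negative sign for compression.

173 kN

Free thermal expansion αLΔT = 9.28e-6 · 4920 · -75.8 = -3.461 mm.
The walls impose strain ε = −(-3.461)/4920 = 7.0342e-04; σ = Eε = 109000 · 7.0342e-04 = 76.67 MPa.
Wall reaction R = σ·A = 76.67·2260 = 173300 N = 173.3 kN.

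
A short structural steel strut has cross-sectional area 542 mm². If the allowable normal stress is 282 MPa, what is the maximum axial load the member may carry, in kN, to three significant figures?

P_max = σ_allow · A = 282 · 542 = 152800 N = 152.8 kN.

153 kN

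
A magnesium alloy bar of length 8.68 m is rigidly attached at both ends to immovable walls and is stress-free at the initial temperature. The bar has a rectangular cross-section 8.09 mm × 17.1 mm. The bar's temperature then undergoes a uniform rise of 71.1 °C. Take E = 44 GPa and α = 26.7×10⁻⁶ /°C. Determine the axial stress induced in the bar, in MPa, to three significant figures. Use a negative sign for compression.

Free thermal expansion αLΔT = 26.7e-6 · 8680 · 71.1 = 16.48 mm.
The walls impose strain ε = −(16.48)/8680 = -1.8984e-03; σ = Eε = 44000 · -1.8984e-03 = -83.53 MPa.

-83.5 MPa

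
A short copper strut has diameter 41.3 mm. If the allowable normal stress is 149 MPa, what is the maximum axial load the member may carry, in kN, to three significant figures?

200 kN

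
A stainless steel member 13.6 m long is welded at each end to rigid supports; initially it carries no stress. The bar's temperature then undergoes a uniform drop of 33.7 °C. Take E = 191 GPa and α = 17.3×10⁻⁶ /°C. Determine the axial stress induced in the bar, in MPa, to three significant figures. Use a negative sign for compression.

111 MPa

Free thermal expansion αLΔT = 17.3e-6 · 13600 · -33.7 = -7.929 mm.
The walls impose strain ε = −(-7.929)/13600 = 5.8301e-04; σ = Eε = 191000 · 5.8301e-04 = 111.4 MPa.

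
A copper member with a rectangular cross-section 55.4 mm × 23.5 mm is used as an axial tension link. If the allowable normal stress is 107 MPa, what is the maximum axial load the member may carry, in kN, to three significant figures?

A = 1302 mm².
P_max = σ_allow · A = 107 · 1302 = 139300 N = 139.3 kN.

139 kN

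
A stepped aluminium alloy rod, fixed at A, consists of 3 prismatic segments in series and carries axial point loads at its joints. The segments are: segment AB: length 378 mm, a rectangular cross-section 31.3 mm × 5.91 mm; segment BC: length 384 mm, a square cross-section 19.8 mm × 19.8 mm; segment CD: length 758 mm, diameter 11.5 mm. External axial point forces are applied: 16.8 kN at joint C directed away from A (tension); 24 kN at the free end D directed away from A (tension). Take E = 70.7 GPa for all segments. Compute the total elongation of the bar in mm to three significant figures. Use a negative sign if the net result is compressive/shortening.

4.22 mm

Internal axial forces (sectioning from the free end, tension +): N_CD = 24 kN, N_BC = 40.8 kN, N_AB = 40.8 kN.
A_AB = 185 mm².
A_BC = 392 mm².
A_CD = 103.9 mm².
δ_AB = 40800·378/(185·70700) = 1.179 mm
δ_BC = 40800·384/(392·70700) = 0.5653 mm
δ_CD = 24000·758/(103.9·70700) = 2.477 mm
δ = Σδ_i = 4.222 mm.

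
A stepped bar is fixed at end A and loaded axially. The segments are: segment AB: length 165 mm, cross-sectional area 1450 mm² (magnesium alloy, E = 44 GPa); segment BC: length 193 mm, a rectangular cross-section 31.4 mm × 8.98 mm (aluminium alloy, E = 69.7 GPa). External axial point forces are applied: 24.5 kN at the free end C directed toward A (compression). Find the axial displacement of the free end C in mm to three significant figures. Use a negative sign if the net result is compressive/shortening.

Internal axial forces (sectioning from the free end, tension +): N_BC = -24.5 kN, N_AB = -24.5 kN.
A_BC = 282 mm².
δ_AB = -24500·165/(1450·44000) = -0.06336 mm
δ_BC = -24500·193/(282·69700) = -0.2406 mm
δ = Σδ_i = -0.304 mm.

-0.304 mm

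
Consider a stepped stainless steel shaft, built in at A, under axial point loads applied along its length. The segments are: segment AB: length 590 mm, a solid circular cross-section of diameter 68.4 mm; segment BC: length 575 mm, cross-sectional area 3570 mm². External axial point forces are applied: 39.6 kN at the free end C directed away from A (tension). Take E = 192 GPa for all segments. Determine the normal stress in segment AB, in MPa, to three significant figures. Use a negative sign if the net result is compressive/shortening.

Internal axial forces (sectioning from the free end, tension +): N_BC = 39.6 kN, N_AB = 39.6 kN.
A_AB = 3675 mm².
σ_AB = N_AB/A_AB = 39600/3675 = 10.78 MPa.

10.8 MPa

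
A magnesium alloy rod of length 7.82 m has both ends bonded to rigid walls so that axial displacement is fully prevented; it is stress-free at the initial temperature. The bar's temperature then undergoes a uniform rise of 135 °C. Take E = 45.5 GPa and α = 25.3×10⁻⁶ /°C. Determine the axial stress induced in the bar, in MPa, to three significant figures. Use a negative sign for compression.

Free thermal expansion αLΔT = 25.3e-6 · 7820 · 135 = 26.71 mm.
The walls impose strain ε = −(26.71)/7820 = -3.4155e-03; σ = Eε = 45500 · -3.4155e-03 = -155.4 MPa.

-155 MPa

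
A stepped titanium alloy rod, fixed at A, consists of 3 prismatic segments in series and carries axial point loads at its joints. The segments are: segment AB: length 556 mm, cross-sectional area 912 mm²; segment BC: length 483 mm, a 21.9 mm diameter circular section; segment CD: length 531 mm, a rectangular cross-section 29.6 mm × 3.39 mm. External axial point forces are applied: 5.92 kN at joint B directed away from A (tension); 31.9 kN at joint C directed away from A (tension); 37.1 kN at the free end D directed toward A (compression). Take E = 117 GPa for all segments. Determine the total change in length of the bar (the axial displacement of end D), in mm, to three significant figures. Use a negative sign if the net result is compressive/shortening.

Internal axial forces (sectioning from the free end, tension +): N_CD = -37.1 kN, N_BC = -5.2 kN, N_AB = 0.72 kN.
A_BC = 376.7 mm².
A_CD = 100.3 mm².
δ_AB = 720·556/(912·117000) = 0.003752 mm
δ_BC = -5200·483/(376.7·117000) = -0.05699 mm
δ_CD = -37100·531/(100.3·117000) = -1.678 mm
δ = Σδ_i = -1.731 mm.

-1.73 mm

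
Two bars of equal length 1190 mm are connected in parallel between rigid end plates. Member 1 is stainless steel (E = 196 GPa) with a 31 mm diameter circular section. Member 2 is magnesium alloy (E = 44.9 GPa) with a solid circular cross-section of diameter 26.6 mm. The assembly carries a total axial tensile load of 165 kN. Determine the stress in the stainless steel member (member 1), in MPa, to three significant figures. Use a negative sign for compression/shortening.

A_1 = 754.8 mm².
A_2 = 555.7 mm².
Equal strain + equilibrium ⇒ each member carries load in proportion to AE: A₁E₁ = 147900000 N, A₂E₂ = 24950000 N, ΣAE = 172900000 N.
σ₁ = P·E₁/ΣAE = 165000·196000/172900000 = 187.1 MPa.

187 MPa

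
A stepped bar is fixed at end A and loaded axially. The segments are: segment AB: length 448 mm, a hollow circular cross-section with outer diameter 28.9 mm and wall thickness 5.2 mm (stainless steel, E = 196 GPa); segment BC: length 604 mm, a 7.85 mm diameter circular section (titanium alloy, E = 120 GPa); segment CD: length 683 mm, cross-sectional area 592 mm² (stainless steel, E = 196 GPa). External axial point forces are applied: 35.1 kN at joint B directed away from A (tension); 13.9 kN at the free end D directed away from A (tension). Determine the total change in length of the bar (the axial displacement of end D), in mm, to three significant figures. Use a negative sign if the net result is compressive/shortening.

Internal axial forces (sectioning from the free end, tension +): N_CD = 13.9 kN, N_BC = 13.9 kN, N_AB = 49 kN.
A_AB = 387.2 mm².
A_BC = 48.4 mm².
δ_AB = 49000·448/(387.2·196000) = 0.2893 mm
δ_BC = 13900·604/(48.4·120000) = 1.446 mm
δ_CD = 13900·683/(592·196000) = 0.08182 mm
δ = Σδ_i = 1.817 mm.

1.82 mm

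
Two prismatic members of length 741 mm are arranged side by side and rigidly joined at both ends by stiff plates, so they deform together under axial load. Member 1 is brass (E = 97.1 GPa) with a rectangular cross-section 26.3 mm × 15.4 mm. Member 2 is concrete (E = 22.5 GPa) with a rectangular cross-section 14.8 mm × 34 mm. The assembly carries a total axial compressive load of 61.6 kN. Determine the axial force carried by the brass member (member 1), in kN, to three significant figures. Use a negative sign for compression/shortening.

A_1 = 405 mm².
A_2 = 503.2 mm².
Equal strain + equilibrium ⇒ each member carries load in proportion to AE: A₁E₁ = 39330000 N, A₂E₂ = 11320000 N, ΣAE = 50650000 N.
F₁ = P·A₁E₁/ΣAE = -61600·39330000/50650000 = -47830 N.

-47.8 kN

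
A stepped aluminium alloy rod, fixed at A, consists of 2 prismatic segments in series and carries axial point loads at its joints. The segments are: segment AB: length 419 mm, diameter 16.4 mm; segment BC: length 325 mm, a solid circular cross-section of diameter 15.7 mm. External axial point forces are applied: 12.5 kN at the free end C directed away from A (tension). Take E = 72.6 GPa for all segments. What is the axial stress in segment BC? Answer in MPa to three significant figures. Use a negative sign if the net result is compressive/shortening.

Internal axial forces (sectioning from the free end, tension +): N_BC = 12.5 kN, N_AB = 12.5 kN.
A_BC = 193.6 mm².
σ_BC = N_BC/A_BC = 12500/193.6 = 64.57 MPa.

64.6 MPa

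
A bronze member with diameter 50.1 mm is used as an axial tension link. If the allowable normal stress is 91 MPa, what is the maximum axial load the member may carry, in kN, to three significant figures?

A = 1971 mm².
P_max = σ_allow · A = 91 · 1971 = 179400 N = 179.4 kN.

179 kN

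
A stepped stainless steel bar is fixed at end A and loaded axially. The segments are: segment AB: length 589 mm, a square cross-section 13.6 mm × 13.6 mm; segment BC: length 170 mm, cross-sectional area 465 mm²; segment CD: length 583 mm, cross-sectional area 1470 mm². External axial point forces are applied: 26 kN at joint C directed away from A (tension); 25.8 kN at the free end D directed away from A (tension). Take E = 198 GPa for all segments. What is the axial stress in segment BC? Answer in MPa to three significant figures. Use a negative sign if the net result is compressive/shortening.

111 MPa

Internal axial forces (sectioning from the free end, tension +): N_CD = 25.8 kN, N_BC = 51.8 kN, N_AB = 51.8 kN.
σ_BC = N_BC/A_BC = 51800/465 = 111.4 MPa.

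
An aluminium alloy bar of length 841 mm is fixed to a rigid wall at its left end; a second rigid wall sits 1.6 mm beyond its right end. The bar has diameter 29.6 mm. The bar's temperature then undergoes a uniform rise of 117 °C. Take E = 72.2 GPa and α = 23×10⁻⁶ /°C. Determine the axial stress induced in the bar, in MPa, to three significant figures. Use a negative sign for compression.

Free thermal expansion αLΔT = 23e-6 · 841 · 117 = 2.263 mm.
The walls engage after the gap closes; constrained expansion = 2.263 − 1.6 = 0.6631 mm.
The walls impose strain ε = −(0.6631)/841 = -7.8850e-04; σ = Eε = 72200 · -7.8850e-04 = -56.93 MPa.

-56.9 MPa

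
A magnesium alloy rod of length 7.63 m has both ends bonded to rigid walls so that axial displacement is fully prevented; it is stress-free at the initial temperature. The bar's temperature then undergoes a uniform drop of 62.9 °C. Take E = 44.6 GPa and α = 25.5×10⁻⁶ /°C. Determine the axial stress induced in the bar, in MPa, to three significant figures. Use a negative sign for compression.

Free thermal expansion αLΔT = 25.5e-6 · 7630 · -62.9 = -12.24 mm.
The walls impose strain ε = −(-12.24)/7630 = 1.6040e-03; σ = Eε = 44600 · 1.6040e-03 = 71.54 MPa.

71.5 MPa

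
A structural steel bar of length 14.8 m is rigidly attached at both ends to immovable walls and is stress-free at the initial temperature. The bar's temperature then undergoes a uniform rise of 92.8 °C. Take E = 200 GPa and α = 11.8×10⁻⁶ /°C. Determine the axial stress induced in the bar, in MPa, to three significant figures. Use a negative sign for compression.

Free thermal expansion αLΔT = 11.8e-6 · 14800 · 92.8 = 16.21 mm.
The walls impose strain ε = −(16.21)/14800 = -1.0950e-03; σ = Eε = 200000 · -1.0950e-03 = -219 MPa.

-219 MPa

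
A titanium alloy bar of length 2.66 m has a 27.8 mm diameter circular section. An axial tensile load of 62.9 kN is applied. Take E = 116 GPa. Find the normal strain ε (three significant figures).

8.93e-04

A = 607 mm².
σ = N/A = 103.6 MPa; ε = σ/E = 103.6/116000 = 8.933e-04.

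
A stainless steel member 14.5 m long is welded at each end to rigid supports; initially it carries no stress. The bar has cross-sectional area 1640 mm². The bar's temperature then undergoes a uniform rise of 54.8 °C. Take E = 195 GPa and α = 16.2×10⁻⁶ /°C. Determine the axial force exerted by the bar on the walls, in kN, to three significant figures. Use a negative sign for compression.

-284 kN

Free thermal expansion αLΔT = 16.2e-6 · 14500 · 54.8 = 12.87 mm.
The walls impose strain ε = −(12.87)/14500 = -8.8776e-04; σ = Eε = 195000 · -8.8776e-04 = -173.1 MPa.
Wall reaction R = σ·A = -173.1·1640 = -283900 N = -283.9 kN.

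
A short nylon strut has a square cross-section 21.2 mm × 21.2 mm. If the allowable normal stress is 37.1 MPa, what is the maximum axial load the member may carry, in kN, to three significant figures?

16.7 kN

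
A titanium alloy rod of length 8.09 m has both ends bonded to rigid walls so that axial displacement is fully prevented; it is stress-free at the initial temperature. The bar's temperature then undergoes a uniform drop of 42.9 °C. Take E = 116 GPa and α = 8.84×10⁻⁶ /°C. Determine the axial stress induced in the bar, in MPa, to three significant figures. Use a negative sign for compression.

44.0 MPa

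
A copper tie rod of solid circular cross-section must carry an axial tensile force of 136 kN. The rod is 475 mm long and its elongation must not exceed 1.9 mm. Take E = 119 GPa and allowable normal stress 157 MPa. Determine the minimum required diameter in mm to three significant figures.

Required area A ≥ P/σ_allow = 136000/157 = 866.2 mm².
For a solid circular section, d ≥ √(4A/π) = 33.21 mm.
Elongation limit: A ≥ PL/(Eδ_allow) = 136000·475/(119000·1.9) = 285.7 mm² ⇒ d ≥ 19.07 mm.
The stress limit governs.

33.2 mm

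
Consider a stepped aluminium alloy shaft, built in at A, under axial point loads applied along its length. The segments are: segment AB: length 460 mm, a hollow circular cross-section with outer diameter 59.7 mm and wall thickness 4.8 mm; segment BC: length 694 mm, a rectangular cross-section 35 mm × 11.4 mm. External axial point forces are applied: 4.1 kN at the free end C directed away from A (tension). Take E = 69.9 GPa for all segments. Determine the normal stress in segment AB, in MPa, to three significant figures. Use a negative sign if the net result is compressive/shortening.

4.95 MPa

Internal axial forces (sectioning from the free end, tension +): N_BC = 4.1 kN, N_AB = 4.1 kN.
A_AB = 827.9 mm².
σ_AB = N_AB/A_AB = 4100/827.9 = 4.952 MPa.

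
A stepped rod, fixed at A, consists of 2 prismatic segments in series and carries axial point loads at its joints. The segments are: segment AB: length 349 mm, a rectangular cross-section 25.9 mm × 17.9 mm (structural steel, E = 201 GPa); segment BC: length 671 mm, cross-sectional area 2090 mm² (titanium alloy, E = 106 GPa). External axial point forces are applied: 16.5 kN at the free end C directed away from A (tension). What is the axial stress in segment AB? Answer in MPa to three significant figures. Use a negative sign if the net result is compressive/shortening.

35.6 MPa

Internal axial forces (sectioning from the free end, tension +): N_BC = 16.5 kN, N_AB = 16.5 kN.
A_AB = 463.6 mm².
σ_AB = N_AB/A_AB = 16500/463.6 = 35.59 MPa.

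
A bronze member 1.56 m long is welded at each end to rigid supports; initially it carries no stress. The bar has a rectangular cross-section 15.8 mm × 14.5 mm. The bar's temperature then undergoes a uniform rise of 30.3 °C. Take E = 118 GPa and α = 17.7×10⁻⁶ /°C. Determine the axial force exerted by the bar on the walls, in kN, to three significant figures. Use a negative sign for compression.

Free thermal expansion αLΔT = 17.7e-6 · 1560 · 30.3 = 0.8366 mm.
The walls impose strain ε = −(0.8366)/1560 = -5.3631e-04; σ = Eε = 118000 · -5.3631e-04 = -63.28 MPa.
Wall reaction R = σ·A = -63.28·229.1 = -14500 N = -14.5 kN.

-14.5 kN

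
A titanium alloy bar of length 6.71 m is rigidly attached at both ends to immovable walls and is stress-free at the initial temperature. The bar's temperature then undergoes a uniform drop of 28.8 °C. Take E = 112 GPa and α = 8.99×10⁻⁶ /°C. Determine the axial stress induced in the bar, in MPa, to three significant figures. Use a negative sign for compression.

29.0 MPa

Free thermal expansion αLΔT = 8.99e-6 · 6710 · -28.8 = -1.737 mm.
The walls impose strain ε = −(-1.737)/6710 = 2.5891e-04; σ = Eε = 112000 · 2.5891e-04 = 29 MPa.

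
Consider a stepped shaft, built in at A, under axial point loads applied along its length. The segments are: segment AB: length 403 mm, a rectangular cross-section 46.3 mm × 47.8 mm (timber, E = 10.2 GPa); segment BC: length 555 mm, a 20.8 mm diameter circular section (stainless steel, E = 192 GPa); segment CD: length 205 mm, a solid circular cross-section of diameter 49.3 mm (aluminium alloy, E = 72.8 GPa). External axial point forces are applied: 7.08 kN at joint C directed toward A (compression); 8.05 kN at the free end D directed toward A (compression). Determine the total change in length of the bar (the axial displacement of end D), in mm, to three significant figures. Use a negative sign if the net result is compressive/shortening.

-0.411 mm

Internal axial forces (sectioning from the free end, tension +): N_CD = -8.05 kN, N_BC = -15.13 kN, N_AB = -15.13 kN.
A_AB = 2213 mm².
A_BC = 339.8 mm².
A_CD = 1909 mm².
δ_AB = -15130·403/(2213·10200) = -0.2701 mm
δ_BC = -15130·555/(339.8·192000) = -0.1287 mm
δ_CD = -8050·205/(1909·72800) = -0.01188 mm
δ = Σδ_i = -0.4107 mm.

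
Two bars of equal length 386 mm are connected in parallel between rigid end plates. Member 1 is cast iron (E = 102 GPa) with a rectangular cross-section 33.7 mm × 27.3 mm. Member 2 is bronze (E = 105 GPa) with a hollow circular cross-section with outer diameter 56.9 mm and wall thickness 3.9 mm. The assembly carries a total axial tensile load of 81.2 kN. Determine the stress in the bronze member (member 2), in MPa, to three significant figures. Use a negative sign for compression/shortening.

A_1 = 920 mm².
A_2 = 649.4 mm².
Equal strain + equilibrium ⇒ each member carries load in proportion to AE: A₁E₁ = 93840000 N, A₂E₂ = 68180000 N, ΣAE = 162000000 N.
σ₂ = P·E₂/ΣAE = 81200·105000/162000000 = 52.62 MPa.

52.6 MPa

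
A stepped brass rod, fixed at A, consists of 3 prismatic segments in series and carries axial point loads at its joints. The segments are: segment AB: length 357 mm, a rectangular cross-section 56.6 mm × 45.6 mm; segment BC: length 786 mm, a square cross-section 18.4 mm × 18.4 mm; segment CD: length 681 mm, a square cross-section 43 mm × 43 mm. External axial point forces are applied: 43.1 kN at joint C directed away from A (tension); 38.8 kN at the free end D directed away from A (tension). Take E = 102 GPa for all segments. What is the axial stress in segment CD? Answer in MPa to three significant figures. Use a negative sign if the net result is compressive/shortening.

Internal axial forces (sectioning from the free end, tension +): N_CD = 38.8 kN, N_BC = 81.9 kN, N_AB = 81.9 kN.
A_CD = 1849 mm².
σ_CD = N_CD/A_CD = 38800/1849 = 20.98 MPa.

21.0 MPa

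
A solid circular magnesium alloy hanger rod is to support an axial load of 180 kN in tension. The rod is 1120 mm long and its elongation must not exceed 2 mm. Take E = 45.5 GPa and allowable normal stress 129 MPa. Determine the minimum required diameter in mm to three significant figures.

53.1 mm

Required area A ≥ P/σ_allow = 180000/129 = 1395 mm².
For a solid circular section, d ≥ √(4A/π) = 42.15 mm.
Elongation limit: A ≥ PL/(Eδ_allow) = 180000·1120/(45500·2) = 2215 mm² ⇒ d ≥ 53.11 mm.
The elongation limit governs.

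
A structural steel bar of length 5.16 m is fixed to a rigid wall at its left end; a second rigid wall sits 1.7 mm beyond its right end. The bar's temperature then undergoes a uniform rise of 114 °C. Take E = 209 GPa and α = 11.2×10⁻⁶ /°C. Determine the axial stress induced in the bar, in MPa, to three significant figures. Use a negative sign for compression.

-198 MPa

Free thermal expansion αLΔT = 11.2e-6 · 5160 · 114 = 6.588 mm.
The walls engage after the gap closes; constrained expansion = 6.588 − 1.7 = 4.888 mm.
The walls impose strain ε = −(4.888)/5160 = -9.4734e-04; σ = Eε = 209000 · -9.4734e-04 = -198 MPa.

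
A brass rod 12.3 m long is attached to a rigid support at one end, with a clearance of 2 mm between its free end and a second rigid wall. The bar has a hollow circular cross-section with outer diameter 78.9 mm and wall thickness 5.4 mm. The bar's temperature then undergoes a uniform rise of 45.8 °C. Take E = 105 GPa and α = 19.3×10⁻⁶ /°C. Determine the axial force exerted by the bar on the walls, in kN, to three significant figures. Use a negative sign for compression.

Free thermal expansion αLΔT = 19.3e-6 · 12300 · 45.8 = 10.87 mm.
The walls engage after the gap closes; constrained expansion = 10.87 − 2 = 8.872 mm.
The walls impose strain ε = −(8.872)/12300 = -7.2134e-04; σ = Eε = 105000 · -7.2134e-04 = -75.74 MPa.
Wall reaction R = σ·A = -75.74·1247 = -94440 N = -94.44 kN.

-94.4 kN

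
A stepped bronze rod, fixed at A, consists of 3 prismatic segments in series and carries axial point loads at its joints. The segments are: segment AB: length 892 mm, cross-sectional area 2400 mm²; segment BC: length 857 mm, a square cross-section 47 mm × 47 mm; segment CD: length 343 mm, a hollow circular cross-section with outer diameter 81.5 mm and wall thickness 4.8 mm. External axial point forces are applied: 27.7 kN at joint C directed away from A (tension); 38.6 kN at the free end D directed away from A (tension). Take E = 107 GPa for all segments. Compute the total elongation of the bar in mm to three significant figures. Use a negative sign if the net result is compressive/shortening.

Internal axial forces (sectioning from the free end, tension +): N_CD = 38.6 kN, N_BC = 66.3 kN, N_AB = 66.3 kN.
A_BC = 2209 mm².
A_CD = 1157 mm².
δ_AB = 66300·892/(2400·107000) = 0.2303 mm
δ_BC = 66300·857/(2209·107000) = 0.2404 mm
δ_CD = 38600·343/(1157·107000) = 0.107 mm
δ = Σδ_i = 0.5777 mm.

0.578 mm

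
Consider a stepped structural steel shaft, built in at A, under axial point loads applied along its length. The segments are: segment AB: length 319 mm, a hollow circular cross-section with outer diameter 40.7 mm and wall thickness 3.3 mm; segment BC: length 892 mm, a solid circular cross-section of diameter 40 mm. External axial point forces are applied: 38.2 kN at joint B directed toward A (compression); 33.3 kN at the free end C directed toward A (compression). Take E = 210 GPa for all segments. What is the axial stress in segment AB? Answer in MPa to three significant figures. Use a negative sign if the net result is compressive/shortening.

-184 MPa

Internal axial forces (sectioning from the free end, tension +): N_BC = -33.3 kN, N_AB = -71.5 kN.
A_AB = 387.7 mm².
σ_AB = N_AB/A_AB = -71500/387.7 = -184.4 MPa.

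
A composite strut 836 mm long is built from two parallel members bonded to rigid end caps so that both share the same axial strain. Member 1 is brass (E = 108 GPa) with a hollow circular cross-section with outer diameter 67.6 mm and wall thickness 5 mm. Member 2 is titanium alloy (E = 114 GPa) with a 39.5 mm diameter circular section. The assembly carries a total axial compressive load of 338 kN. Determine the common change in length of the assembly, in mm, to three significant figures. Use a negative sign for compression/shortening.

A_1 = 983.3 mm².
A_2 = 1225 mm².
Equal strain + equilibrium ⇒ each member carries load in proportion to AE: A₁E₁ = 106200000 N, A₂E₂ = 139700000 N, ΣAE = 245900000 N.
δ = PL/ΣAE = -338000·836/245900000 = -1.149 mm.

-1.15 mm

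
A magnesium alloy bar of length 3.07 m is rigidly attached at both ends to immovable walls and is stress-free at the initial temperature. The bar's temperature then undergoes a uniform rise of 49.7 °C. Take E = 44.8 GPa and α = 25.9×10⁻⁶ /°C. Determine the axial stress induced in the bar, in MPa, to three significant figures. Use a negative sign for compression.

-57.7 MPa

Free thermal expansion αLΔT = 25.9e-6 · 3070 · 49.7 = 3.952 mm.
The walls impose strain ε = −(3.952)/3070 = -1.2872e-03; σ = Eε = 44800 · -1.2872e-03 = -57.67 MPa.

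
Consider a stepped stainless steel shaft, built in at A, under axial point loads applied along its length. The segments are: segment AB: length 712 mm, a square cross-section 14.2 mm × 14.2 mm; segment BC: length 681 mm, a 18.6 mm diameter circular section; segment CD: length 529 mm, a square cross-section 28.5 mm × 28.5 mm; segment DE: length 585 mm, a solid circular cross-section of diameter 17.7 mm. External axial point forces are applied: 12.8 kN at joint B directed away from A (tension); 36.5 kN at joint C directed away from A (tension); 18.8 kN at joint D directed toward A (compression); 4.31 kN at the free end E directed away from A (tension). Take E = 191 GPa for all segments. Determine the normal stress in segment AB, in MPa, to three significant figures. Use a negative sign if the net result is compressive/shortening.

Internal axial forces (sectioning from the free end, tension +): N_DE = 4.31 kN, N_CD = -14.49 kN, N_BC = 22.01 kN, N_AB = 34.81 kN.
A_AB = 201.6 mm².
σ_AB = N_AB/A_AB = 34810/201.6 = 172.6 MPa.

173 MPa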